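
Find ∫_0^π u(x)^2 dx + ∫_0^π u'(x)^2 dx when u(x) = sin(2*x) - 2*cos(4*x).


||u||_{H^1(0,π)}^2 = 73*π/2

u'(x) = 8*sin(4*x) + 2*cos(2*x).
Expand u² and (u')² and integrate term by term on (0, π), using: for integers n ≥ 1, ∫_0^π sin²(nx) dx = ∫_0^π cos²(nx) dx = π/2; for n ≠ n', ∫_0^π sin(nx)sin(n'x) dx = ∫_0^π cos(nx)cos(n'x) dx = 0; and by product-to-sum, ∫_0^π sin(nx)cos(n'x) dx = ½∫_0^π [sin((n+n')x) + sin((n−n')x)] dx, which is 0 when n+n' is even and 2n/(n²−n'²) when n+n' is odd (it need not vanish on (0, π)).
  u² squared terms: (-2)²·∫cos(4x)² dx = 4·π/2 = 2*π;  (1)²·∫sin(2x)² dx = 1·π/2 = π/2.
  u² cross terms: 2·(-2)·(1)·∫cos(4x)·sin(2x) dx = -4·(0) = 0.
  So ∫_0^π u² dx = 2*π + π/2 + 0 = 5*π/2.
  (u')² squared terms: (2)²·∫cos(2x)² dx = 4·π/2 = 2*π;  (8)²·∫sin(4x)² dx = 64·π/2 = 32*π.
  (u')² cross terms: 2·(2)·(8)·∫cos(2x)·sin(4x) dx = 32·(0) = 0.
  So ∫_0^π (u')² dx = 2*π + 32*π + 0 = 34*π.
||u||_{H^1}^2 = (5*π/2) + (34*π) = 73*π/2.


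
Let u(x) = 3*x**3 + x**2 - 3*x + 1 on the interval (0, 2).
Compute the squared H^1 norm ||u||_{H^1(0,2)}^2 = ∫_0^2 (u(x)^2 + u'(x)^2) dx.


||u||_{H^1}^2 = 23176/35

The H^1 norm (squared) on an interval (0, L) is
  ||u||_{H^1}^2 = ∫_0^L u(x)^2 dx + ∫_0^L u'(x)^2 dx.
Compute u'(x) = 9*x**2 + 2*x - 3.
Then u(x)^2 = 9*x**6 + 6*x**5 - 17*x**4 + 11*x**2 - 6*x + 1 and u'(x)^2 = 81*x**4 + 36*x**3 - 50*x**2 - 12*x + 9.
Integrate each monomial from 0 to 2 using ∫_0^2 c·x^n dx = c·2^(n+1)/(n+1):
  ∫_0^2 u(x)^2 dx = ∫_0^2 (9*x^6 + 6*x^5 - 17*x^4 + 11*x^2 - 6*x + 1) dx. Term by term:
    ∫_0^2 9*x^6 dx = 1152/7;  ∫_0^2 6*x^5 dx = 64;  ∫_0^2 -17*x^4 dx = -544/5;
    ∫_0^2 11*x^2 dx = 88/3;  ∫_0^2 -6*x dx = -12;  ∫_0^2 1 dx = 2.
  Sum: 1152/7 + 64 − 544/5 + 88/3 − 12 + 2 = 14606/105.
  ∫_0^2 u'(x)^2 dx = ∫_0^2 (81*x^4 + 36*x^3 - 50*x^2 - 12*x + 9) dx. Term by term:
    ∫_0^2 81*x^4 dx = 2592/5;  ∫_0^2 36*x^3 dx = 144;  ∫_0^2 -50*x^2 dx = -400/3;
    ∫_0^2 -12*x dx = -24;  ∫_0^2 9 dx = 18.
  Sum: 2592/5 + 144 − 400/3 − 24 + 18 = 7846/15.
Adding: ||u||_{H^1}^2 = 14606/105 + 7846/15 = 23176/35.


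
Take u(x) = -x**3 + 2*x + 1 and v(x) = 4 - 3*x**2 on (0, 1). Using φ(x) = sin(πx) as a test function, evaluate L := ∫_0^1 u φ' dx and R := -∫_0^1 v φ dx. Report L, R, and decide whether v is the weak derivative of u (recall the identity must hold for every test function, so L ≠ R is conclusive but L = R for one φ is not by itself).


LHS = (-12 - π^2)/π^3, RHS = -5/π - 12/π^3. No, v is not the weak derivative of u.

u(x) = -x**3 + 2*x + 1, classical derivative u'(x) = 2 - 3*x**2.
φ(x) = sin(πx), so φ'(x) = π*cos(π*x).
Note φ(0) = φ(1) = 0, so the boundary term u·φ vanishes.
LHS = ∫_0^1 u(x) φ'(x) dx = ∫_0^1 (-π*x^3*cos(π*x) + 2*π*x*cos(π*x) + π*cos(π*x)) dx. Term by term:
  ∫_0^1 π*cos(π*x) dx = 0;  ∫_0^1 -π*x^3*cos(π*x) dx = -12/π^3 + 3/π;  ∫_0^1 2*π*x*cos(π*x) dx = -4/π.
Sum: 0 + -12/π^3 + 3/π − 4/π = (-12 - π^2)/π^3.
So LHS = (-12 - π^2)/π^3.
∫_0^1 v(x) φ(x) dx = ∫_0^1 (-3*x^2*sin(π*x) + 4*sin(π*x)) dx. Term by term:
  ∫_0^1 4*sin(π*x) dx = 8/π;  ∫_0^1 -3*x^2*sin(π*x) dx = -3/π + 12/π^3.
Sum: 8/π + -3/π + 12/π^3 = 12/π^3 + 5/π.
So RHS = -∫_0^1 v(x) φ(x) dx = -5/π - 12/π^3.
LHS − RHS = 4/π ≠ 0, so the identity fails.
(For a valid weak derivative the identity must hold for EVERY test function, in particular this one. The failure shows v is NOT the weak derivative of u.)
Correct weak derivative would be u'(x) = 2 - 3*x**2.


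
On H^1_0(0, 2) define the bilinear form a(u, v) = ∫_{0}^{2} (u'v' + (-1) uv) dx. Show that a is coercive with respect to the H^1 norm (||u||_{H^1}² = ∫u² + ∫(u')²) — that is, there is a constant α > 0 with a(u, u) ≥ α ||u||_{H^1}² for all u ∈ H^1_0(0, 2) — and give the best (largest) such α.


α = (-4 + π^2)/(4 + π^2)

Coercivity of a(·,·) on H^1_0(0, 2) means a(u, u) ≥ α ||u||_{H^1}² for every u ∈ H^1_0.
The interval has length L = 2, and Poincaré/coercivity depend only on L. Here a(u, u) = ∫(u')² + (-1)·∫u².
Here c = -1 < 0 with |c| < (π/L)² = π^2/4, so coercivity still holds. The condition a(u,u) ≥ α||u||_{H^1}² reads (1−α)∫(u')² ≥ (α−c)∫u². Any admissible α is ≤ 1 (rapidly oscillating u have ∫u²/∫(u')² → 0), and α = 1 would force 0 ≥ (1−c)∫u², impossible since c < 1; so 1−α > 0. By the sharp Poincaré inequality on H^1_0 of an interval of length L, ∫(u')² ≥ (π/L)²∫u² with equality for the first sine mode sin(π(x−x₀)/L) (x₀ the left endpoint), so the inequality holds for all u iff (1−α)(π/L)² ≥ α − c, i.e. α ≤ ((π/L)² + c)/((π/L)² + 1) = (1 + c(L/π)²)/(1 + (L/π)²). (Direct route, valid since c ≤ 0: Poincaré gives c∫u² ≥ c(L/π)²∫(u')², so a(u,u) ≥ (1 + c(L/π)²)∫(u')², while ||u||_{H^1}² ≤ (1 + (L/π)²)∫(u')²; dividing yields the same α.) With (π/L)² = π^2/4 and c = -1, the largest admissible constant is α = ((π/L)² + c)/((π/L)² + 1).
Simplifying, α = (-4 + π^2)/(4 + π^2).


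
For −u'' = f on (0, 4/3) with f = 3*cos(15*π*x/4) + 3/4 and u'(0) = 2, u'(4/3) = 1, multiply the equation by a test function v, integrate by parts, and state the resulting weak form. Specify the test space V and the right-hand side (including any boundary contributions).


V = H^1(0, 4/3) (v unrestricted at boundary; u is determined up to an additive constant); weak form: ∫_0^4/3 u'v' dx = ∫_0^4/3 (3*cos(15*π*x/4) + 3/4) v dx + v(4/3) − 2·v(0) for all v ∈ V.

Multiply both sides by a test function v and integrate from 0 to 4/3:
  ∫_0^4/3 −u''(x) v(x) dx = ∫_0^4/3 f(x) v(x) dx.
Integrate the LHS by parts once:
  ∫_0^4/3 −u'' v dx = −[u'(x) v(x)]_0^4/3 + ∫_0^4/3 u'(x) v'(x) dx.
Thus ∫_0^4/3 u'(x) v'(x) dx = ∫_0^4/3 f(x) v(x) dx + [u'(x) v(x)]_0^4/3.
Choose V so that boundary terms are either known or forced to vanish.
u has inhomogeneous Neumann u'(0) = 2, u'(4/3) = 1. [u' v]_0^4/3 = (1)·v(4/3) − (2)·v(0) = v(4/3) − 2·v(0). Take V = H^1(0, 4/3); boundary term becomes part of RHS.
Weak formulation: find u (satisfying any essential BC) such that ∫_0^4/3 u'(x) v'(x) dx = ∫_0^4/3 f v dx + v(4/3) − 2·v(0) for all v ∈ V (Neumann data are natural BCs: they enter the RHS as boundary terms).
Substituting f(x) = 3*cos(15*π*x/4) + 3/4, the right-hand side is ∫_0^4/3 (3*cos(15*π*x/4) + 3/4) v dx + v(4/3) − 2·v(0).
Compatibility check (pure Neumann): taking v ≡ 1 ∈ V gives 0 = ∫_0^4/3 f dx + (1) − (2), i.e. ∫_0^4/3 f dx must equal u'(0) − u'(4/3) = 1. Indeed ∫_0^4/3 (3*cos(15*π*x/4) + 3/4) dx = 1, so the data are compatible. The solution is then unique only up to an additive constant (fix it e.g. by requiring ∫_0^4/3 u dx = 0).


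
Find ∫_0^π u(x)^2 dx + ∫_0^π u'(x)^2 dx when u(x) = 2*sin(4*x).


||u||_{H^1(0,π)}^2 = 34*π

u'(x) = 8*cos(4*x).
Expand u² and (u')² and integrate term by term on (0, π), using: for integers n ≥ 1, ∫_0^π sin²(nx) dx = ∫_0^π cos²(nx) dx = π/2; for n ≠ n', ∫_0^π sin(nx)sin(n'x) dx = ∫_0^π cos(nx)cos(n'x) dx = 0; and by product-to-sum, ∫_0^π sin(nx)cos(n'x) dx = ½∫_0^π [sin((n+n')x) + sin((n−n')x)] dx, which is 0 when n+n' is even and 2n/(n²−n'²) when n+n' is odd (it need not vanish on (0, π)).
  u² squared terms: (2)²·∫sin(4x)² dx = 4·π/2 = 2*π.
  So ∫_0^π u² dx = 2*π.
  (u')² squared terms: (8)²·∫cos(4x)² dx = 64·π/2 = 32*π.
  So ∫_0^π (u')² dx = 32*π.
||u||_{H^1}^2 = (2*π) + (32*π) = 34*π.


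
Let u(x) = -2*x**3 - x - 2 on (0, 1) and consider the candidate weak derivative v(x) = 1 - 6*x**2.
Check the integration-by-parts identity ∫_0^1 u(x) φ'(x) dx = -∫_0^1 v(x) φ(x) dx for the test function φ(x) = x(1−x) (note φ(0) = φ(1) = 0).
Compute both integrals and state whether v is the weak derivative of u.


LHS = 7/15, RHS = 2/15. No, v is not the weak derivative of u.

u(x) = -2*x**3 - x - 2, classical derivative u'(x) = -6*x**2 - 1.
φ(x) = x(1−x), so φ'(x) = 1 - 2*x.
Note φ(0) = φ(1) = 0, so the boundary term u·φ vanishes.
LHS = ∫_0^1 u(x) φ'(x) dx = ∫_0^1 (4*x^4 - 2*x^3 + 2*x^2 + 3*x - 2) dx. Term by term:
  ∫_0^1 4*x^4 dx = 4/5;  ∫_0^1 -2*x^3 dx = -1/2;  ∫_0^1 2*x^2 dx = 2/3;
  ∫_0^1 3*x dx = 3/2;  ∫_0^1 -2 dx = -2.
Sum: 4/5 − 1/2 + 2/3 + 3/2 − 2 = 7/15.
So LHS = 7/15.
∫_0^1 v(x) φ(x) dx = ∫_0^1 (6*x^4 - 6*x^3 - x^2 + x) dx. Term by term:
  ∫_0^1 6*x^4 dx = 6/5;  ∫_0^1 -6*x^3 dx = -3/2;  ∫_0^1 -x^2 dx = -1/3;
  ∫_0^1 x dx = 1/2.
Sum: 6/5 − 3/2 − 1/3 + 1/2 = -2/15.
So RHS = -∫_0^1 v(x) φ(x) dx = 2/15.
LHS − RHS = 1/3 ≠ 0, so the identity fails.
(For a valid weak derivative the identity must hold for EVERY test function, in particular this one. The failure shows v is NOT the weak derivative of u.)
Correct weak derivative would be u'(x) = -6*x**2 - 1.


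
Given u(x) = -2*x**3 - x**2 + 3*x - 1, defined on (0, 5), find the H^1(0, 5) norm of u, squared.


||u||_{H^1}^2 = 3069025/42

The H^1 norm (squared) on an interval (0, L) is
  ||u||_{H^1}^2 = ∫_0^L u(x)^2 dx + ∫_0^L u'(x)^2 dx.
Compute u'(x) = -6*x**2 - 2*x + 3.
Then u(x)^2 = 4*x**6 + 4*x**5 - 11*x**4 - 2*x**3 + 11*x**2 - 6*x + 1 and u'(x)^2 = 36*x**4 + 24*x**3 - 32*x**2 - 12*x + 9.
Integrate each monomial from 0 to 5 using ∫_0^5 c·x^n dx = c·5^(n+1)/(n+1):
  ∫_0^5 u(x)^2 dx = ∫_0^5 (4*x^6 + 4*x^5 - 11*x^4 - 2*x^3 + 11*x^2 - 6*x + 1) dx. Term by term:
    ∫_0^5 4*x^6 dx = 312500/7;  ∫_0^5 4*x^5 dx = 31250/3;  ∫_0^5 -11*x^4 dx = -6875;
    ∫_0^5 -2*x^3 dx = -625/2;  ∫_0^5 11*x^2 dx = 1375/3;  ∫_0^5 -6*x dx = -75;
    ∫_0^5 1 dx = 5.
  Sum: 312500/7 + 31250/3 − 6875 − 625/2 + 1375/3 − 75 + 5 = 675645/14.
  ∫_0^5 u'(x)^2 dx = ∫_0^5 (36*x^4 + 24*x^3 - 32*x^2 - 12*x + 9) dx. Term by term:
    ∫_0^5 36*x^4 dx = 22500;  ∫_0^5 24*x^3 dx = 3750;  ∫_0^5 -32*x^2 dx = -4000/3;
    ∫_0^5 -12*x dx = -150;  ∫_0^5 9 dx = 45.
  Sum: 22500 + 3750 − 4000/3 − 150 + 45 = 74435/3.
Adding: ||u||_{H^1}^2 = 675645/14 + 74435/3 = 3069025/42.


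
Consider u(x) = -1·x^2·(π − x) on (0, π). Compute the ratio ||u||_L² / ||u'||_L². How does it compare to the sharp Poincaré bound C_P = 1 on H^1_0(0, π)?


||u||_L² / ||u'||_L² = sqrt(14)*π/14 < C_P = 1.

u(x) = -1·x^2·(π − x), so u'(x) = x*(3*x - 2*π).
u(x) = -1·x^2·(π − x) vanishes at x = 0 and x = π, so u ∈ H^1_0(0, π). Differentiate via the product rule and integrate the resulting polynomials term by term.
  ∫_0^π u² dx = ∫_0^π (x^6 - 2*π*x^5 + π^2*x^4) dx. Term by term:
    ∫_0^π x^6 dx = π^7/7;  ∫_0^π -2*π*x^5 dx = -π^7/3;  ∫_0^π π^2*x^4 dx = π^7/5.
  Sum: π^7/7 − π^7/3 + π^7/5 = π^7/105.
  ∫_0^π (u')² dx = ∫_0^π (9*x^4 - 12*π*x^3 + 4*π^2*x^2) dx. Term by term:
    ∫_0^π 9*x^4 dx = 9*π^5/5;  ∫_0^π -12*π*x^3 dx = -3*π^5;  ∫_0^π 4*π^2*x^2 dx = 4*π^5/3.
  Sum: 9*π^5/5 − 3*π^5 + 4*π^5/3 = 2*π^5/15.
∫_0^π u² dx = π^7/105, so ||u||_L² = sqrt(105)*π^(7/2)/105.
∫_0^π (u')² dx = 2*π^5/15, so ||u'||_L² = sqrt(30)*π^(5/2)/15.
Ratio ||u||_L² / ||u'||_L² = sqrt(14)*π/14.
Sharp Poincaré constant on H^1_0(0, π) is C_P = L/π = 1, achieved by sin(x).
A polynomial bump cannot attain the sharp Poincaré constant (only the first sine eigenfunction does), so the ratio is strictly less than C_P, consistent with ||u||_L² ≤ C_P ||u'||_L².


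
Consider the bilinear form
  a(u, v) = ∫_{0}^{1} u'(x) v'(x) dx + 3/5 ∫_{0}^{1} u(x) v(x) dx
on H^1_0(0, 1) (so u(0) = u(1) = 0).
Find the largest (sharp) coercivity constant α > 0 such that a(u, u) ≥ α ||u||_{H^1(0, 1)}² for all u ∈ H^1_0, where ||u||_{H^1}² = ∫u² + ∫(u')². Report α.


α = (3/5 + π^2)/(1 + π^2)

Coercivity of a(·,·) on H^1_0(0, 1) means a(u, u) ≥ α ||u||_{H^1}² for every u ∈ H^1_0.
The interval has length L = 1, and Poincaré/coercivity depend only on L. Here a(u, u) = ∫(u')² + (3/5)·∫u².
Here 0 < c = 3/5 < 1. The condition a(u,u) ≥ α||u||_{H^1}² reads (1−α)∫(u')² ≥ (α−c)∫u². Any admissible α is ≤ 1 (rapidly oscillating u have ∫u²/∫(u')² → 0), and α = 1 would force 0 ≥ (1−c)∫u², impossible since c < 1; so 1−α > 0. By the sharp Poincaré inequality on H^1_0 of an interval of length L, ∫(u')² ≥ (π/L)²∫u² with equality for the first sine mode sin(π(x−x₀)/L) (x₀ the left endpoint), so the inequality holds for all u iff (1−α)(π/L)² ≥ α − c, i.e. α ≤ ((π/L)² + c)/((π/L)² + 1) = (1 + c(L/π)²)/(1 + (L/π)²). With (π/L)² = π^2 and c = 3/5, the largest admissible constant is α = ((π/L)² + c)/((π/L)² + 1).
Simplifying, α = (3/5 + π^2)/(1 + π^2).


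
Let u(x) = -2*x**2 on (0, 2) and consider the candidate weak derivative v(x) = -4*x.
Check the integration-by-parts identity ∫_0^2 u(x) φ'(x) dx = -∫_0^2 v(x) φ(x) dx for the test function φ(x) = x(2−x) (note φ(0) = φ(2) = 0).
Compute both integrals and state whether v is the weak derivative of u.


LHS = 16/3, RHS = 16/3. Yes, v = u' weakly.

u(x) = -2*x**2, classical derivative u'(x) = -4*x.
φ(x) = x(2−x), so φ'(x) = 2 - 2*x.
Note φ(0) = φ(2) = 0, so the boundary term u·φ vanishes.
LHS = ∫_0^2 u(x) φ'(x) dx = ∫_0^2 (4*x^3 - 4*x^2) dx. Term by term:
  ∫_0^2 4*x^3 dx = 16;  ∫_0^2 -4*x^2 dx = -32/3.
Sum: 16 − 32/3 = 16/3.
So LHS = 16/3.
∫_0^2 v(x) φ(x) dx = ∫_0^2 (4*x^3 - 8*x^2) dx. Term by term:
  ∫_0^2 4*x^3 dx = 16;  ∫_0^2 -8*x^2 dx = -64/3.
Sum: 16 − 64/3 = -16/3.
So RHS = -∫_0^2 v(x) φ(x) dx = 16/3.
LHS = RHS, so the identity holds for this test φ.
Moreover u is smooth here and v(x) = u'(x) = -4*x pointwise, so the identity holds for every test function. Hence v is the weak derivative of u.


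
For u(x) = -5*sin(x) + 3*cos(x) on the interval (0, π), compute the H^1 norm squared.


||u||_{H^1(0,π)}^2 = 34*π

u'(x) = -3*sin(x) - 5*cos(x).
Expand u² and (u')² and integrate term by term on (0, π), using: for integers n ≥ 1, ∫_0^π sin²(nx) dx = ∫_0^π cos²(nx) dx = π/2; for n ≠ n', ∫_0^π sin(nx)sin(n'x) dx = ∫_0^π cos(nx)cos(n'x) dx = 0; and by product-to-sum, ∫_0^π sin(nx)cos(n'x) dx = ½∫_0^π [sin((n+n')x) + sin((n−n')x)] dx, which is 0 when n+n' is even and 2n/(n²−n'²) when n+n' is odd (it need not vanish on (0, π)).
  u² squared terms: (-5)²·∫sin(x)² dx = 25·π/2 = 25*π/2;  (3)²·∫cos(x)² dx = 9·π/2 = 9*π/2.
  u² cross terms: 2·(-5)·(3)·∫sin(x)·cos(x) dx = -30·(0) = 0.
  So ∫_0^π u² dx = 25*π/2 + 9*π/2 + 0 = 17*π.
  (u')² squared terms: (-5)²·∫cos(x)² dx = 25·π/2 = 25*π/2;  (-3)²·∫sin(x)² dx = 9·π/2 = 9*π/2.
  (u')² cross terms: 2·(-5)·(-3)·∫cos(x)·sin(x) dx = 30·(0) = 0.
  So ∫_0^π (u')² dx = 25*π/2 + 9*π/2 + 0 = 17*π.
||u||_{H^1}^2 = (17*π) + (17*π) = 34*π.


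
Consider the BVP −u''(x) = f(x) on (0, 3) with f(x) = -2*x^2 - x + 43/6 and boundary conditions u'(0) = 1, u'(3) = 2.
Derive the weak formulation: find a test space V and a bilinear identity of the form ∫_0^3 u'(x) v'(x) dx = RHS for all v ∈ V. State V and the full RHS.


V = H^1(0, 3) (v unrestricted at boundary; u is determined up to an additive constant); weak form: ∫_0^3 u'v' dx = ∫_0^3 (-2*x^2 - x + 43/6) v dx + 2·v(3) − v(0) for all v ∈ V.

Multiply both sides by a test function v and integrate from 0 to 3:
  ∫_0^3 −u''(x) v(x) dx = ∫_0^3 f(x) v(x) dx.
Integrate the LHS by parts once:
  ∫_0^3 −u'' v dx = −[u'(x) v(x)]_0^3 + ∫_0^3 u'(x) v'(x) dx.
Thus ∫_0^3 u'(x) v'(x) dx = ∫_0^3 f(x) v(x) dx + [u'(x) v(x)]_0^3.
Choose V so that boundary terms are either known or forced to vanish.
u has inhomogeneous Neumann u'(0) = 1, u'(3) = 2. [u' v]_0^3 = (2)·v(3) − (1)·v(0) = 2·v(3) − v(0). Take V = H^1(0, 3); boundary term becomes part of RHS.
Weak formulation: find u (satisfying any essential BC) such that ∫_0^3 u'(x) v'(x) dx = ∫_0^3 f v dx + 2·v(3) − v(0) for all v ∈ V (Neumann data are natural BCs: they enter the RHS as boundary terms).
Substituting f(x) = -2*x^2 - x + 43/6, the right-hand side is ∫_0^3 (-2*x^2 - x + 43/6) v dx + 2·v(3) − v(0).
Compatibility check (pure Neumann): taking v ≡ 1 ∈ V gives 0 = ∫_0^3 f dx + (2) − (1), i.e. ∫_0^3 f dx must equal u'(0) − u'(3) = -1. Indeed ∫_0^3 (-2*x^2 - x + 43/6) dx = -1, so the data are compatible. The solution is then unique only up to an additive constant (fix it e.g. by requiring ∫_0^3 u dx = 0).


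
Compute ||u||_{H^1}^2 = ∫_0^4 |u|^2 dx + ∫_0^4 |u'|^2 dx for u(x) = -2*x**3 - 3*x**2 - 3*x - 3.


||u||_{H^1}^2 = 1343016/35

The H^1 norm (squared) on an interval (0, L) is
  ||u||_{H^1}^2 = ∫_0^L u(x)^2 dx + ∫_0^L u'(x)^2 dx.
Compute u'(x) = -6*x**2 - 6*x - 3.
Then u(x)^2 = 4*x**6 + 12*x**5 + 21*x**4 + 30*x**3 + 27*x**2 + 18*x + 9 and u'(x)^2 = 36*x**4 + 72*x**3 + 72*x**2 + 36*x + 9.
Integrate each monomial from 0 to 4 using ∫_0^4 c·x^n dx = c·4^(n+1)/(n+1):
  ∫_0^4 u(x)^2 dx = ∫_0^4 (4*x^6 + 12*x^5 + 21*x^4 + 30*x^3 + 27*x^2 + 18*x + 9) dx. Term by term:
    ∫_0^4 4*x^6 dx = 65536/7;  ∫_0^4 12*x^5 dx = 8192;  ∫_0^4 21*x^4 dx = 21504/5;
    ∫_0^4 30*x^3 dx = 1920;  ∫_0^4 27*x^2 dx = 576;  ∫_0^4 18*x dx = 144;
    ∫_0^4 9 dx = 36.
  Sum: 65536/7 + 8192 + 21504/5 + 1920 + 576 + 144 + 36 = 858588/35.
  ∫_0^4 u'(x)^2 dx = ∫_0^4 (36*x^4 + 72*x^3 + 72*x^2 + 36*x + 9) dx. Term by term:
    ∫_0^4 36*x^4 dx = 36864/5;  ∫_0^4 72*x^3 dx = 4608;  ∫_0^4 72*x^2 dx = 1536;
    ∫_0^4 36*x dx = 288;  ∫_0^4 9 dx = 36.
  Sum: 36864/5 + 4608 + 1536 + 288 + 36 = 69204/5.
Adding: ||u||_{H^1}^2 = 858588/35 + 69204/5 = 1343016/35.


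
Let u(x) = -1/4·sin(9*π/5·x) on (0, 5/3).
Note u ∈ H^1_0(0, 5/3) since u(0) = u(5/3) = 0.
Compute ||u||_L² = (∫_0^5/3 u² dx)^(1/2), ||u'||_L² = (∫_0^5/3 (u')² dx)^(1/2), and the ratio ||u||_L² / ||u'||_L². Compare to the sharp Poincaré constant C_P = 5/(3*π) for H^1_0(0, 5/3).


||u||_L² / ||u'||_L² = 5/(9*π) < C_P = 5/(3*π).

u(x) = -1/4·sin(9*π/5·x), so u'(x) = -9*π*cos(9*π*x/5)/20.
Writing u(x) = A·sin(kπx/L) with A = -1/4 and k = 3, use ∫_0^L sin²(kπx/L) dx = L/2 and ∫_0^L cos²(kπx/L) dx = L/2.
u² = 1/16·sin²(9*π/5·x) and (u')² = 81*π^2/400·cos²(9*π/5·x), and each of sin², cos² integrates to L/2 = 5/6 over (0, 5/3).
∫_0^5/3 u² dx = 5/96, so ||u||_L² = sqrt(30)/24.
∫_0^5/3 (u')² dx = 27*π^2/160, so ||u'||_L² = 3*sqrt(30)*π/40.
Ratio ||u||_L² / ||u'||_L² = 5/(9*π).
Sharp Poincaré constant on H^1_0(0, 5/3) is C_P = L/π = 5/(3*π), achieved by sin(3*π/5·x).
This is the k = 3 harmonic; the ratio L/(kπ) is strictly less than C_P = L/π, consistent with the sharp inequality ||u||_L² ≤ C_P ||u'||_L².


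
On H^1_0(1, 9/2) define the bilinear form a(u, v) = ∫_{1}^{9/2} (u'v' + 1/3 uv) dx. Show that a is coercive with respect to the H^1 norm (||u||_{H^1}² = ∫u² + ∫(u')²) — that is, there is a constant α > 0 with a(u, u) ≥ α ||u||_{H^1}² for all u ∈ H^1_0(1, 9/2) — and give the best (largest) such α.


α = (49 + 12*π^2)/(3*(4*π^2 + 49))

Coercivity of a(·,·) on H^1_0(1, 9/2) means a(u, u) ≥ α ||u||_{H^1}² for every u ∈ H^1_0.
The interval has length L = 7/2, and Poincaré/coercivity depend only on L. Here a(u, u) = ∫(u')² + (1/3)·∫u².
Here 0 < c = 1/3 < 1. The condition a(u,u) ≥ α||u||_{H^1}² reads (1−α)∫(u')² ≥ (α−c)∫u². Any admissible α is ≤ 1 (rapidly oscillating u have ∫u²/∫(u')² → 0), and α = 1 would force 0 ≥ (1−c)∫u², impossible since c < 1; so 1−α > 0. By the sharp Poincaré inequality on H^1_0 of an interval of length L, ∫(u')² ≥ (π/L)²∫u² with equality for the first sine mode sin(π(x−x₀)/L) (x₀ the left endpoint), so the inequality holds for all u iff (1−α)(π/L)² ≥ α − c, i.e. α ≤ ((π/L)² + c)/((π/L)² + 1) = (1 + c(L/π)²)/(1 + (L/π)²). With (π/L)² = 4*π^2/49 and c = 1/3, the largest admissible constant is α = ((π/L)² + c)/((π/L)² + 1).
Simplifying, α = (49 + 12*π^2)/(3*(4*π^2 + 49)).


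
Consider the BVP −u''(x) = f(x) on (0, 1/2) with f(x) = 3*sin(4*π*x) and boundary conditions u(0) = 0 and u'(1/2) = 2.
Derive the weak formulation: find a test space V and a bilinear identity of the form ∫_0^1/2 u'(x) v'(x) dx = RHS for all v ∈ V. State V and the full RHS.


V = {v ∈ H^1(0, 1/2) : v(0) = 0} (test functions vanish at x = 0 where u is specified); weak form: ∫_0^1/2 u'v' dx = ∫_0^1/2 (3*sin(4*π*x)) v dx + 2·v(1/2) for all v ∈ V.

Multiply both sides by a test function v and integrate from 0 to 1/2:
  ∫_0^1/2 −u''(x) v(x) dx = ∫_0^1/2 f(x) v(x) dx.
Integrate the LHS by parts once:
  ∫_0^1/2 −u'' v dx = −[u'(x) v(x)]_0^1/2 + ∫_0^1/2 u'(x) v'(x) dx.
Thus ∫_0^1/2 u'(x) v'(x) dx = ∫_0^1/2 f(x) v(x) dx + [u'(x) v(x)]_0^1/2.
Choose V so that boundary terms are either known or forced to vanish.
Mixed BC: u(0) = 0 (Dirichlet) and u'(1/2) = 2 (Neumann). Define V = {v ∈ H^1(0, 1/2) : v(0) = 0}. Then [u' v]_0^1/2 = u'(1/2)·v(1/2) − u'(0)·0 = 2·v(1/2).
Weak formulation: find u (satisfying any essential BC) such that ∫_0^1/2 u'(x) v'(x) dx = ∫_0^1/2 f v dx + 2·v(1/2) for all v ∈ V (Dirichlet at 0 absorbed into V; Neumann datum at x = 1/2 contributes the boundary term).
Substituting f(x) = 3*sin(4*π*x), the right-hand side is ∫_0^1/2 (3*sin(4*π*x)) v dx + 2·v(1/2).


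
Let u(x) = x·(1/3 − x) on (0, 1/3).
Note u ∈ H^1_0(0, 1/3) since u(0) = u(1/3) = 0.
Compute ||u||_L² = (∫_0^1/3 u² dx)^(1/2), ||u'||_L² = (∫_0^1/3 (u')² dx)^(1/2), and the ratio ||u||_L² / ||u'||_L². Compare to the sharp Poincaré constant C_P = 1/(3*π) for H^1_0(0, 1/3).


||u||_L² / ||u'||_L² = sqrt(10)/30 < C_P = 1/(3*π).

u(x) = x·(1/3 − x), so u'(x) = 1/3 - 2*x.
u(x) = x·(1/3 − x) vanishes at x = 0 and x = 1/3, so u ∈ H^1_0(0, 1/3). Differentiate via the product rule and integrate the resulting polynomials term by term.
  ∫_0^1/3 u² dx = ∫_0^1/3 (x^4 - 2*x^3/3 + x^2/9) dx. Term by term:
    ∫_0^1/3 x^4 dx = 1/1215;  ∫_0^1/3 -2*x^3/3 dx = -1/486;  ∫_0^1/3 x^2/9 dx = 1/729.
  Sum: 1/1215 − 1/486 + 1/729 = 1/7290.
  ∫_0^1/3 (u')² dx = ∫_0^1/3 (4*x^2 - 4*x/3 + 1/9) dx. Term by term:
    ∫_0^1/3 4*x^2 dx = 4/81;  ∫_0^1/3 -4*x/3 dx = -2/27;  ∫_0^1/3 1/9 dx = 1/27.
  Sum: 4/81 − 2/27 + 1/27 = 1/81.
∫_0^1/3 u² dx = 1/7290, so ||u||_L² = sqrt(10)/270.
∫_0^1/3 (u')² dx = 1/81, so ||u'||_L² = 1/9.
Ratio ||u||_L² / ||u'||_L² = sqrt(10)/30.
Sharp Poincaré constant on H^1_0(0, 1/3) is C_P = L/π = 1/(3*π), achieved by sin(3*π·x).
A polynomial bump cannot attain the sharp Poincaré constant (only the first sine eigenfunction does), so the ratio is strictly less than C_P, consistent with ||u||_L² ≤ C_P ||u'||_L².


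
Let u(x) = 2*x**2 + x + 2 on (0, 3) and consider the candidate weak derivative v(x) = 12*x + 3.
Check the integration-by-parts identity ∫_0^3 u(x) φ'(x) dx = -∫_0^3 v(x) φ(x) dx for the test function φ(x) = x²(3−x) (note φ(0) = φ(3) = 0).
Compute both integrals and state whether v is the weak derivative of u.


LHS = -1107/20, RHS = -3321/20. No, v is not the weak derivative of u.

u(x) = 2*x**2 + x + 2, classical derivative u'(x) = 4*x + 1.
φ(x) = x²(3−x), so φ'(x) = 3*x*(2 - x).
Note φ(0) = φ(3) = 0, so the boundary term u·φ vanishes.
LHS = ∫_0^3 u(x) φ'(x) dx = ∫_0^3 (-6*x^4 + 9*x^3 + 12*x) dx. Term by term:
  ∫_0^3 -6*x^4 dx = -1458/5;  ∫_0^3 9*x^3 dx = 729/4;  ∫_0^3 12*x dx = 54.
Sum: -1458/5 + 729/4 + 54 = -1107/20.
So LHS = -1107/20.
∫_0^3 v(x) φ(x) dx = ∫_0^3 (-12*x^4 + 33*x^3 + 9*x^2) dx. Term by term:
  ∫_0^3 -12*x^4 dx = -2916/5;  ∫_0^3 33*x^3 dx = 2673/4;  ∫_0^3 9*x^2 dx = 81.
Sum: -2916/5 + 2673/4 + 81 = 3321/20.
So RHS = -∫_0^3 v(x) φ(x) dx = -3321/20.
LHS − RHS = 1107/10 ≠ 0, so the identity fails.
(For a valid weak derivative the identity must hold for EVERY test function, in particular this one. The failure shows v is NOT the weak derivative of u.)
Correct weak derivative would be u'(x) = 4*x + 1.


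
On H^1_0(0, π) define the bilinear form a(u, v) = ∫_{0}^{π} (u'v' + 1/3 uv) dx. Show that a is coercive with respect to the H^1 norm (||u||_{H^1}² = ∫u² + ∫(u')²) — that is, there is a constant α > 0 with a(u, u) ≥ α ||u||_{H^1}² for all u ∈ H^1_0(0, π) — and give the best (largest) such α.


α = 2/3

Coercivity of a(·,·) on H^1_0(0, π) means a(u, u) ≥ α ||u||_{H^1}² for every u ∈ H^1_0.
The interval has length L = π, and Poincaré/coercivity depend only on L. Here a(u, u) = ∫(u')² + (1/3)·∫u².
Here 0 < c = 1/3 < 1. The condition a(u,u) ≥ α||u||_{H^1}² reads (1−α)∫(u')² ≥ (α−c)∫u². Any admissible α is ≤ 1 (rapidly oscillating u have ∫u²/∫(u')² → 0), and α = 1 would force 0 ≥ (1−c)∫u², impossible since c < 1; so 1−α > 0. By the sharp Poincaré inequality on H^1_0 of an interval of length L, ∫(u')² ≥ (π/L)²∫u² with equality for the first sine mode sin(π(x−x₀)/L) (x₀ the left endpoint), so the inequality holds for all u iff (1−α)(π/L)² ≥ α − c, i.e. α ≤ ((π/L)² + c)/((π/L)² + 1) = (1 + c(L/π)²)/(1 + (L/π)²). With (π/L)² = 1 and c = 1/3, the largest admissible constant is α = ((π/L)² + c)/((π/L)² + 1).
Simplifying, α = 2/3.


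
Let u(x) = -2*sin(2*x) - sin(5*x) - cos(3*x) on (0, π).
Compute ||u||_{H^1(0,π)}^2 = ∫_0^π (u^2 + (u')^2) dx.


||u||_{H^1(0,π)}^2 = -32 + 28*π

u'(x) = 3*sin(3*x) - 4*cos(2*x) - 5*cos(5*x).
Expand u² and (u')² and integrate term by term on (0, π), using: for integers n ≥ 1, ∫_0^π sin²(nx) dx = ∫_0^π cos²(nx) dx = π/2; for n ≠ n', ∫_0^π sin(nx)sin(n'x) dx = ∫_0^π cos(nx)cos(n'x) dx = 0; and by product-to-sum, ∫_0^π sin(nx)cos(n'x) dx = ½∫_0^π [sin((n+n')x) + sin((n−n')x)] dx, which is 0 when n+n' is even and 2n/(n²−n'²) when n+n' is odd (it need not vanish on (0, π)).
  u² squared terms: (-1)²·∫cos(3x)² dx = 1·π/2 = π/2;  (-1)²·∫sin(5x)² dx = 1·π/2 = π/2;  (-2)²·∫sin(2x)² dx = 4·π/2 = 2*π.
  u² cross terms: 2·(-1)·(-1)·∫cos(3x)·sin(5x) dx = 2·(0) = 0;  2·(-1)·(-2)·∫cos(3x)·sin(2x) dx = 4·(-4/5) = -16/5;  2·(-1)·(-2)·∫sin(5x)·sin(2x) dx = 4·(0) = 0.
  So ∫_0^π u² dx = π/2 + π/2 + 2*π + 0 − 16/5 + 0 = -16/5 + 3*π.
  (u')² squared terms: (-5)²·∫cos(5x)² dx = 25·π/2 = 25*π/2;  (-4)²·∫cos(2x)² dx = 16·π/2 = 8*π;  (3)²·∫sin(3x)² dx = 9·π/2 = 9*π/2.
  (u')² cross terms: 2·(-5)·(-4)·∫cos(5x)·cos(2x) dx = 40·(0) = 0;  2·(-5)·(3)·∫cos(5x)·sin(3x) dx = -30·(0) = 0;  2·(-4)·(3)·∫cos(2x)·sin(3x) dx = -24·(6/5) = -144/5.
  So ∫_0^π (u')² dx = 25*π/2 + 8*π + 9*π/2 + 0 + 0 − 144/5 = -144/5 + 25*π.
||u||_{H^1}^2 = (-16/5 + 3*π) + (-144/5 + 25*π) = -32 + 28*π.


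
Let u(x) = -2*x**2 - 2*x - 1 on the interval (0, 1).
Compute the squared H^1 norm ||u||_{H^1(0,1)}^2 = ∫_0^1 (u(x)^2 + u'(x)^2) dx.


||u||_{H^1}^2 = 129/5

The H^1 norm (squared) on an interval (0, L) is
  ||u||_{H^1}^2 = ∫_0^L u(x)^2 dx + ∫_0^L u'(x)^2 dx.
Compute u'(x) = -4*x - 2.
Then u(x)^2 = 4*x**4 + 8*x**3 + 8*x**2 + 4*x + 1 and u'(x)^2 = 16*x**2 + 16*x + 4.
Integrate each monomial from 0 to 1 using ∫_0^1 c·x^n dx = c·1^(n+1)/(n+1):
  ∫_0^1 u(x)^2 dx = ∫_0^1 (4*x^4 + 8*x^3 + 8*x^2 + 4*x + 1) dx. Term by term:
    ∫_0^1 4*x^4 dx = 4/5;  ∫_0^1 8*x^3 dx = 2;  ∫_0^1 8*x^2 dx = 8/3;
    ∫_0^1 4*x dx = 2;  ∫_0^1 1 dx = 1.
  Sum: 4/5 + 2 + 8/3 + 2 + 1 = 127/15.
  ∫_0^1 u'(x)^2 dx = ∫_0^1 (16*x^2 + 16*x + 4) dx. Term by term:
    ∫_0^1 16*x^2 dx = 16/3;  ∫_0^1 16*x dx = 8;  ∫_0^1 4 dx = 4.
  Sum: 16/3 + 8 + 4 = 52/3.
Adding: ||u||_{H^1}^2 = 127/15 + 52/3 = 129/5.


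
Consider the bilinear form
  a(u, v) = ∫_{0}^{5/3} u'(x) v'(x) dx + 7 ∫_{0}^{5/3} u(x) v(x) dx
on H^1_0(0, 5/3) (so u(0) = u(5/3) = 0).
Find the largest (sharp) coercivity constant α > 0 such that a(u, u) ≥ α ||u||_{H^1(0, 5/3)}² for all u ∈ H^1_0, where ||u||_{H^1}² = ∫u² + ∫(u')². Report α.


α = 1

Coercivity of a(·,·) on H^1_0(0, 5/3) means a(u, u) ≥ α ||u||_{H^1}² for every u ∈ H^1_0.
The interval has length L = 5/3, and Poincaré/coercivity depend only on L. Here a(u, u) = ∫(u')² + (7)·∫u².
Here c = 7 ≥ 1, so a(u,u) = ∫(u')² + c∫u² ≥ ∫(u')² + ∫u² = ||u||_{H^1}², i.e. α = 1 works. No larger α is possible: a(u,u) ≥ α||u||_{H^1}² means (1−α)∫(u')² ≥ (α−c)∫u², and for the modes u_n = sin(nπ(x−x₀)/L) (x₀ the left endpoint) one has ∫u_n²/∫(u_n')² = (L/(nπ))² → 0, so a(u_n,u_n)/||u_n||_{H^1}² → 1. Hence the optimal constant is α = 1.
Therefore α = 1.


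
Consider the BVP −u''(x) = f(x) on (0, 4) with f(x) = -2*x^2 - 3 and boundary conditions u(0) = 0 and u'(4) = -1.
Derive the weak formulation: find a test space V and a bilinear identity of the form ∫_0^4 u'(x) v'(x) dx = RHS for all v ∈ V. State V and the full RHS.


V = {v ∈ H^1(0, 4) : v(0) = 0} (test functions vanish at x = 0 where u is specified); weak form: ∫_0^4 u'v' dx = ∫_0^4 (-2*x^2 - 3) v dx − v(4) for all v ∈ V.

Multiply both sides by a test function v and integrate from 0 to 4:
  ∫_0^4 −u''(x) v(x) dx = ∫_0^4 f(x) v(x) dx.
Integrate the LHS by parts once:
  ∫_0^4 −u'' v dx = −[u'(x) v(x)]_0^4 + ∫_0^4 u'(x) v'(x) dx.
Thus ∫_0^4 u'(x) v'(x) dx = ∫_0^4 f(x) v(x) dx + [u'(x) v(x)]_0^4.
Choose V so that boundary terms are either known or forced to vanish.
Mixed BC: u(0) = 0 (Dirichlet) and u'(4) = -1 (Neumann). Define V = {v ∈ H^1(0, 4) : v(0) = 0}. Then [u' v]_0^4 = u'(4)·v(4) − u'(0)·0 = − v(4).
Weak formulation: find u (satisfying any essential BC) such that ∫_0^4 u'(x) v'(x) dx = ∫_0^4 f v dx − v(4) for all v ∈ V (Dirichlet at 0 absorbed into V; Neumann datum at x = 4 contributes the boundary term).
Substituting f(x) = -2*x^2 - 3, the right-hand side is ∫_0^4 (-2*x^2 - 3) v dx − v(4).


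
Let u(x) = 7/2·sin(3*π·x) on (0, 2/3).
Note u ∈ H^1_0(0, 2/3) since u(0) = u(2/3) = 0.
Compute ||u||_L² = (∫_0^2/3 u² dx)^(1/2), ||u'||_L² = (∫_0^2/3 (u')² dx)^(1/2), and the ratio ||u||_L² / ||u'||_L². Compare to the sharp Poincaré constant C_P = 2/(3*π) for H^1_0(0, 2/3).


||u||_L² / ||u'||_L² = 1/(3*π) < C_P = 2/(3*π).

u(x) = 7/2·sin(3*π·x), so u'(x) = 21*π*cos(3*π*x)/2.
Writing u(x) = A·sin(kπx/L) with A = 7/2 and k = 2, use ∫_0^L sin²(kπx/L) dx = L/2 and ∫_0^L cos²(kπx/L) dx = L/2.
u² = 49/4·sin²(3*π·x) and (u')² = 441*π^2/4·cos²(3*π·x), and each of sin², cos² integrates to L/2 = 1/3 over (0, 2/3).
∫_0^2/3 u² dx = 49/12, so ||u||_L² = 7*sqrt(3)/6.
∫_0^2/3 (u')² dx = 147*π^2/4, so ||u'||_L² = 7*sqrt(3)*π/2.
Ratio ||u||_L² / ||u'||_L² = 1/(3*π).
Sharp Poincaré constant on H^1_0(0, 2/3) is C_P = L/π = 2/(3*π), achieved by sin(3*π/2·x).
This is the k = 2 harmonic; the ratio L/(kπ) is strictly less than C_P = L/π, consistent with the sharp inequality ||u||_L² ≤ C_P ||u'||_L².


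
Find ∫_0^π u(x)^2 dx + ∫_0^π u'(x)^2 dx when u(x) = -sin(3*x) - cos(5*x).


||u||_{H^1(0,π)}^2 = 18*π

u'(x) = 5*sin(5*x) - 3*cos(3*x).
Expand u² and (u')² and integrate term by term on (0, π), using: for integers n ≥ 1, ∫_0^π sin²(nx) dx = ∫_0^π cos²(nx) dx = π/2; for n ≠ n', ∫_0^π sin(nx)sin(n'x) dx = ∫_0^π cos(nx)cos(n'x) dx = 0; and by product-to-sum, ∫_0^π sin(nx)cos(n'x) dx = ½∫_0^π [sin((n+n')x) + sin((n−n')x)] dx, which is 0 when n+n' is even and 2n/(n²−n'²) when n+n' is odd (it need not vanish on (0, π)).
  u² squared terms: (-1)²·∫cos(5x)² dx = 1·π/2 = π/2;  (-1)²·∫sin(3x)² dx = 1·π/2 = π/2.
  u² cross terms: 2·(-1)·(-1)·∫cos(5x)·sin(3x) dx = 2·(0) = 0.
  So ∫_0^π u² dx = π/2 + π/2 + 0 = π.
  (u')² squared terms: (-3)²·∫cos(3x)² dx = 9·π/2 = 9*π/2;  (5)²·∫sin(5x)² dx = 25·π/2 = 25*π/2.
  (u')² cross terms: 2·(-3)·(5)·∫cos(3x)·sin(5x) dx = -30·(0) = 0.
  So ∫_0^π (u')² dx = 9*π/2 + 25*π/2 + 0 = 17*π.
||u||_{H^1}^2 = (π) + (17*π) = 18*π.


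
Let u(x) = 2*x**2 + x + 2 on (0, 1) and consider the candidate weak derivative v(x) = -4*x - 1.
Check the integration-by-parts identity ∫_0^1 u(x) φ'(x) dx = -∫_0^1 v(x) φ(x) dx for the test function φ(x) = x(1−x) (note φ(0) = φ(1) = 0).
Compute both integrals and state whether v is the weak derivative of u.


LHS = -1/2, RHS = 1/2. No, v is not the weak derivative of u.

u(x) = 2*x**2 + x + 2, classical derivative u'(x) = 4*x + 1.
φ(x) = x(1−x), so φ'(x) = 1 - 2*x.
Note φ(0) = φ(1) = 0, so the boundary term u·φ vanishes.
LHS = ∫_0^1 u(x) φ'(x) dx = ∫_0^1 (-4*x^3 - 3*x + 2) dx. Term by term:
  ∫_0^1 -4*x^3 dx = -1;  ∫_0^1 -3*x dx = -3/2;  ∫_0^1 2 dx = 2.
Sum: -1 − 3/2 + 2 = -1/2.
So LHS = -1/2.
∫_0^1 v(x) φ(x) dx = ∫_0^1 (4*x^3 - 3*x^2 - x) dx. Term by term:
  ∫_0^1 4*x^3 dx = 1;  ∫_0^1 -3*x^2 dx = -1;  ∫_0^1 -x dx = -1/2.
Sum: 1 − 1 − 1/2 = -1/2.
So RHS = -∫_0^1 v(x) φ(x) dx = 1/2.
LHS − RHS = -1 ≠ 0, so the identity fails.
(For a valid weak derivative the identity must hold for EVERY test function, in particular this one. The failure shows v is NOT the weak derivative of u.)
Correct weak derivative would be u'(x) = 4*x + 1.


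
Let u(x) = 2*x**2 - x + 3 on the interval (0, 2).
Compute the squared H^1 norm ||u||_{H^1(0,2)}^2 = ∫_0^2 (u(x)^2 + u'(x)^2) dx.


||u||_{H^1}^2 = 1184/15

The H^1 norm (squared) on an interval (0, L) is
  ||u||_{H^1}^2 = ∫_0^L u(x)^2 dx + ∫_0^L u'(x)^2 dx.
Compute u'(x) = 4*x - 1.
Then u(x)^2 = 4*x**4 - 4*x**3 + 13*x**2 - 6*x + 9 and u'(x)^2 = 16*x**2 - 8*x + 1.
Integrate each monomial from 0 to 2 using ∫_0^2 c·x^n dx = c·2^(n+1)/(n+1):
  ∫_0^2 u(x)^2 dx = ∫_0^2 (4*x^4 - 4*x^3 + 13*x^2 - 6*x + 9) dx. Term by term:
    ∫_0^2 4*x^4 dx = 128/5;  ∫_0^2 -4*x^3 dx = -16;  ∫_0^2 13*x^2 dx = 104/3;
    ∫_0^2 -6*x dx = -12;  ∫_0^2 9 dx = 18.
  Sum: 128/5 − 16 + 104/3 − 12 + 18 = 754/15.
  ∫_0^2 u'(x)^2 dx = ∫_0^2 (16*x^2 - 8*x + 1) dx. Term by term:
    ∫_0^2 16*x^2 dx = 128/3;  ∫_0^2 -8*x dx = -16;  ∫_0^2 1 dx = 2.
  Sum: 128/3 − 16 + 2 = 86/3.
Adding: ||u||_{H^1}^2 = 754/15 + 86/3 = 1184/15.


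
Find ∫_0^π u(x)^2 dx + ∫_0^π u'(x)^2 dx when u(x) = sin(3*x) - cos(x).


||u||_{H^1(0,π)}^2 = 6*π

u'(x) = sin(x) + 3*cos(3*x).
Expand u² and (u')² and integrate term by term on (0, π), using: for integers n ≥ 1, ∫_0^π sin²(nx) dx = ∫_0^π cos²(nx) dx = π/2; for n ≠ n', ∫_0^π sin(nx)sin(n'x) dx = ∫_0^π cos(nx)cos(n'x) dx = 0; and by product-to-sum, ∫_0^π sin(nx)cos(n'x) dx = ½∫_0^π [sin((n+n')x) + sin((n−n')x)] dx, which is 0 when n+n' is even and 2n/(n²−n'²) when n+n' is odd (it need not vanish on (0, π)).
  u² squared terms: (-1)²·∫cos(x)² dx = 1·π/2 = π/2;  (1)²·∫sin(3x)² dx = 1·π/2 = π/2.
  u² cross terms: 2·(-1)·(1)·∫cos(x)·sin(3x) dx = -2·(0) = 0.
  So ∫_0^π u² dx = π/2 + π/2 + 0 = π.
  (u')² squared terms: (3)²·∫cos(3x)² dx = 9·π/2 = 9*π/2;  (1)²·∫sin(x)² dx = 1·π/2 = π/2.
  (u')² cross terms: 2·(3)·(1)·∫cos(3x)·sin(x) dx = 6·(0) = 0.
  So ∫_0^π (u')² dx = 9*π/2 + π/2 + 0 = 5*π.
||u||_{H^1}^2 = (π) + (5*π) = 6*π.


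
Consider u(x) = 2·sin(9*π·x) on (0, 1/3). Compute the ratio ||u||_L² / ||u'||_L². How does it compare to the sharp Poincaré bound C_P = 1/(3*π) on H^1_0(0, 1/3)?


||u||_L² / ||u'||_L² = 1/(9*π) < C_P = 1/(3*π).

u(x) = 2·sin(9*π·x), so u'(x) = 18*π*cos(9*π*x).
Writing u(x) = A·sin(kπx/L) with A = 2 and k = 3, use ∫_0^L sin²(kπx/L) dx = L/2 and ∫_0^L cos²(kπx/L) dx = L/2.
u² = 4·sin²(9*π·x) and (u')² = 324*π^2·cos²(9*π·x), and each of sin², cos² integrates to L/2 = 1/6 over (0, 1/3).
∫_0^1/3 u² dx = 2/3, so ||u||_L² = sqrt(6)/3.
∫_0^1/3 (u')² dx = 54*π^2, so ||u'||_L² = 3*sqrt(6)*π.
Ratio ||u||_L² / ||u'||_L² = 1/(9*π).
Sharp Poincaré constant on H^1_0(0, 1/3) is C_P = L/π = 1/(3*π), achieved by sin(3*π·x).
This is the k = 3 harmonic; the ratio L/(kπ) is strictly less than C_P = L/π, consistent with the sharp inequality ||u||_L² ≤ C_P ||u'||_L².


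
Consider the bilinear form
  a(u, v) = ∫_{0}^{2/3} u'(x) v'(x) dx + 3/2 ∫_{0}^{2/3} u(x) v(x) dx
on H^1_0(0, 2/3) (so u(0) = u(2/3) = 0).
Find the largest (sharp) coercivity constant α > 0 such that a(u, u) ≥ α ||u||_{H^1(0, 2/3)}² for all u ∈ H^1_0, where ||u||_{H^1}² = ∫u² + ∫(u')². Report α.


α = 1

Coercivity of a(·,·) on H^1_0(0, 2/3) means a(u, u) ≥ α ||u||_{H^1}² for every u ∈ H^1_0.
The interval has length L = 2/3, and Poincaré/coercivity depend only on L. Here a(u, u) = ∫(u')² + (3/2)·∫u².
Here c = 3/2 ≥ 1, so a(u,u) = ∫(u')² + c∫u² ≥ ∫(u')² + ∫u² = ||u||_{H^1}², i.e. α = 1 works. No larger α is possible: a(u,u) ≥ α||u||_{H^1}² means (1−α)∫(u')² ≥ (α−c)∫u², and for the modes u_n = sin(nπ(x−x₀)/L) (x₀ the left endpoint) one has ∫u_n²/∫(u_n')² = (L/(nπ))² → 0, so a(u_n,u_n)/||u_n||_{H^1}² → 1. Hence the optimal constant is α = 1.
Therefore α = 1.


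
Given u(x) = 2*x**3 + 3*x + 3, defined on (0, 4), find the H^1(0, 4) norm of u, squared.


||u||_{H^1}^2 = 739784/35

The H^1 norm (squared) on an interval (0, L) is
  ||u||_{H^1}^2 = ∫_0^L u(x)^2 dx + ∫_0^L u'(x)^2 dx.
Compute u'(x) = 6*x**2 + 3.
Then u(x)^2 = 4*x**6 + 12*x**4 + 12*x**3 + 9*x**2 + 18*x + 9 and u'(x)^2 = 36*x**4 + 36*x**2 + 9.
Integrate each monomial from 0 to 4 using ∫_0^4 c·x^n dx = c·4^(n+1)/(n+1):
  ∫_0^4 u(x)^2 dx = ∫_0^4 (4*x^6 + 12*x^4 + 12*x^3 + 9*x^2 + 18*x + 9) dx. Term by term:
    ∫_0^4 4*x^6 dx = 65536/7;  ∫_0^4 12*x^4 dx = 12288/5;  ∫_0^4 12*x^3 dx = 768;
    ∫_0^4 9*x^2 dx = 192;  ∫_0^4 18*x dx = 144;  ∫_0^4 9 dx = 36.
  Sum: 65536/7 + 12288/5 + 768 + 192 + 144 + 36 = 453596/35.
  ∫_0^4 u'(x)^2 dx = ∫_0^4 (36*x^4 + 36*x^2 + 9) dx. Term by term:
    ∫_0^4 36*x^4 dx = 36864/5;  ∫_0^4 36*x^2 dx = 768;  ∫_0^4 9 dx = 36.
  Sum: 36864/5 + 768 + 36 = 40884/5.
Adding: ||u||_{H^1}^2 = 453596/35 + 40884/5 = 739784/35.


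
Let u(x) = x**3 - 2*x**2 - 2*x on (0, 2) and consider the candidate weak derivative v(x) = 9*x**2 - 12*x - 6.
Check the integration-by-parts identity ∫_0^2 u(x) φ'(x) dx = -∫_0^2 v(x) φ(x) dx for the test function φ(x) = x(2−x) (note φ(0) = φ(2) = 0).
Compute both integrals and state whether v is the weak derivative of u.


LHS = 16/5, RHS = 48/5. No, v is not the weak derivative of u.

u(x) = x**3 - 2*x**2 - 2*x, classical derivative u'(x) = 3*x**2 - 4*x - 2.
φ(x) = x(2−x), so φ'(x) = 2 - 2*x.
Note φ(0) = φ(2) = 0, so the boundary term u·φ vanishes.
LHS = ∫_0^2 u(x) φ'(x) dx = ∫_0^2 (-2*x^4 + 6*x^3 - 4*x) dx. Term by term:
  ∫_0^2 -2*x^4 dx = -64/5;  ∫_0^2 6*x^3 dx = 24;  ∫_0^2 -4*x dx = -8.
Sum: -64/5 + 24 − 8 = 16/5.
So LHS = 16/5.
∫_0^2 v(x) φ(x) dx = ∫_0^2 (-9*x^4 + 30*x^3 - 18*x^2 - 12*x) dx. Term by term:
  ∫_0^2 -9*x^4 dx = -288/5;  ∫_0^2 30*x^3 dx = 120;  ∫_0^2 -18*x^2 dx = -48;
  ∫_0^2 -12*x dx = -24.
Sum: -288/5 + 120 − 48 − 24 = -48/5.
So RHS = -∫_0^2 v(x) φ(x) dx = 48/5.
LHS − RHS = -32/5 ≠ 0, so the identity fails.
(For a valid weak derivative the identity must hold for EVERY test function, in particular this one. The failure shows v is NOT the weak derivative of u.)
Correct weak derivative would be u'(x) = 3*x**2 - 4*x - 2.


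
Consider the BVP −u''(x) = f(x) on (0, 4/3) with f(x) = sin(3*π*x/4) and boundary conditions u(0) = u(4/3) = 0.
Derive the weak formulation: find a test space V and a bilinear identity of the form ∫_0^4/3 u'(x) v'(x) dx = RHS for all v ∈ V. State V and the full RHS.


V = H^1_0(0, 4/3) (so v(0) = v(4/3) = 0); weak form: ∫_0^4/3 u'v' dx = ∫_0^4/3 (sin(3*π*x/4)) v dx for all v ∈ V.

Multiply both sides by a test function v and integrate from 0 to 4/3:
  ∫_0^4/3 −u''(x) v(x) dx = ∫_0^4/3 f(x) v(x) dx.
Integrate the LHS by parts once:
  ∫_0^4/3 −u'' v dx = −[u'(x) v(x)]_0^4/3 + ∫_0^4/3 u'(x) v'(x) dx.
Thus ∫_0^4/3 u'(x) v'(x) dx = ∫_0^4/3 f(x) v(x) dx + [u'(x) v(x)]_0^4/3.
Choose V so that boundary terms are either known or forced to vanish.
u is Dirichlet: u(0) = u(4/3) = 0. Let V = H^1_0(0, 4/3); then v(0) = v(4/3) = 0, and [u' v]_0^4/3 = 0.
Weak formulation: find u (satisfying any essential BC) such that ∫_0^4/3 u'(x) v'(x) dx = ∫_0^4/3 f v dx for all v ∈ V.
Substituting f(x) = sin(3*π*x/4), the right-hand side is ∫_0^4/3 (sin(3*π*x/4)) v dx.
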